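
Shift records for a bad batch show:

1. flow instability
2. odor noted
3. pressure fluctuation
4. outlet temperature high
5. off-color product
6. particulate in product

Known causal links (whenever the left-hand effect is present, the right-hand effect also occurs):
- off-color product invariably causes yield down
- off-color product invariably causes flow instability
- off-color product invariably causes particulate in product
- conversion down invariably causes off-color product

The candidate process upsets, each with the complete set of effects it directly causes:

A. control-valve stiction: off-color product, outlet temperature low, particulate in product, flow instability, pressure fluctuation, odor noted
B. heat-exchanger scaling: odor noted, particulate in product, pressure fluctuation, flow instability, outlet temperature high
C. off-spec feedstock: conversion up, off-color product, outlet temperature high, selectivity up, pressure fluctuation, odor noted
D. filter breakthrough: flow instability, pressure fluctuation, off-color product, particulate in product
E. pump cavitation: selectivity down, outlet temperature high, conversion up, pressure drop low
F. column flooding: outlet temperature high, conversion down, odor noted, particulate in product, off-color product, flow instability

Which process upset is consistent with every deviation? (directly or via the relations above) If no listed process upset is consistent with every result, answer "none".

C

Per-candidate check:
(A) control-valve stiction — fails on outlet temperature high (predicts outlet temperature low, not outlet temperature high)
(B) heat-exchanger scaling — flow instability +; odor noted +; pressure fluctuation +; outlet temperature high +; off-color product -; particulate in product +
(C) off-spec feedstock — flow instability + (by off-color product → flow instability); odor noted +; pressure fluctuation +; outlet temperature high +; off-color product +; particulate in product + (by off-color product → particulate in product)
(D) filter breakthrough — flow instability +; odor noted -; pressure fluctuation +; outlet temperature high -; off-color product +; particulate in product +
(E) pump cavitation — does not account for flow instability, odor noted, pressure fluctuation, off-color product, particulate in product
(F) column flooding — flow instability +; odor noted +; pressure fluctuation -; outlet temperature high +; off-color product +; particulate in product +
(C) is the only candidate with no mismatches.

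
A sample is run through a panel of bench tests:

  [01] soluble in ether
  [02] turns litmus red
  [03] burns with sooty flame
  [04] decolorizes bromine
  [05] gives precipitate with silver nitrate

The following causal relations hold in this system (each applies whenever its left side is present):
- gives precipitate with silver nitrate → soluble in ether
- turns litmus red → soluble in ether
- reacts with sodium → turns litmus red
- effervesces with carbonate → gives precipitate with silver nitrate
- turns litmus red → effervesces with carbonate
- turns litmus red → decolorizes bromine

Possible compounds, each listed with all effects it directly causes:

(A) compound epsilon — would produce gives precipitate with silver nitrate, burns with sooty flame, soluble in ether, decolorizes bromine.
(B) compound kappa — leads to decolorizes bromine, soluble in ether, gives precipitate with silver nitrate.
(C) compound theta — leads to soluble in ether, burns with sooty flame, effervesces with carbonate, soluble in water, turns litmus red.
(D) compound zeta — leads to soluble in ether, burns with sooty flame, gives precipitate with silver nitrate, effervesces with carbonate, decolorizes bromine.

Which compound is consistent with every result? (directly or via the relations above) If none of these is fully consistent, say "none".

Testing each hypothesis:
(A) compound epsilon — soluble in ether ✓; turns litmus red ✗; burns with sooty flame ✓; decolorizes bromine ✓; gives precipitate with silver nitrate ✓
(B) compound kappa — soluble in ether ✓; turns litmus red ✗; burns with sooty flame ✗; decolorizes bromine ✓; gives precipitate with silver nitrate ✓
(C) compound theta — accounts for every observation (decolorizes bromine by turns litmus red → decolorizes bromine)
(D) compound zeta — does not account for turns litmus red
(C) is the only candidate with no mismatches.

C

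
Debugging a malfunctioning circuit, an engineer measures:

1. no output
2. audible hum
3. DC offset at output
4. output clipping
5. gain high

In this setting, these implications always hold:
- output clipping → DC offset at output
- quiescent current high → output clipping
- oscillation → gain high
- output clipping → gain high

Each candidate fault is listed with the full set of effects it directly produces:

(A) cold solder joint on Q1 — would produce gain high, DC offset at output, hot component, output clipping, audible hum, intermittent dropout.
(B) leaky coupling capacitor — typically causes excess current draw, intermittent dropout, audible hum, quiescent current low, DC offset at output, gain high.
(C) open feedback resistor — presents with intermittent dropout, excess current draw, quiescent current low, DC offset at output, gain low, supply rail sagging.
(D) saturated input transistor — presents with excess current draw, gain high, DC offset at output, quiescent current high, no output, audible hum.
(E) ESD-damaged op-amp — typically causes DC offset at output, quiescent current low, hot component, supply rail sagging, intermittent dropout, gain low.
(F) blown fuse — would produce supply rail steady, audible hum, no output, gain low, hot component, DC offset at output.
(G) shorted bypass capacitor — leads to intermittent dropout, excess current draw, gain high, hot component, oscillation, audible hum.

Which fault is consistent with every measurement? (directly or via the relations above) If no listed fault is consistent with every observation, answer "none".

Per-candidate check:
(A) cold solder joint on Q1 — no output -; audible hum +; DC offset at output +; output clipping +; gain high +
(B) leaky coupling capacitor — does not account for no output, output clipping
(C) open feedback resistor — fails on no output, audible hum, output clipping, gain high (predicts gain low, not gain high)
(D) saturated input transistor — accounts for every observation (output clipping by quiescent current high → output clipping)
(E) ESD-damaged op-amp — fails on no output, audible hum, output clipping, gain high (predicts gain low, not gain high)
(F) blown fuse — fails on output clipping, gain high (predicts gain low, not gain high)
(G) shorted bypass capacitor — no output -; audible hum +; DC offset at output -; output clipping -; gain high +
(D) alone accounts for all the evidence.

D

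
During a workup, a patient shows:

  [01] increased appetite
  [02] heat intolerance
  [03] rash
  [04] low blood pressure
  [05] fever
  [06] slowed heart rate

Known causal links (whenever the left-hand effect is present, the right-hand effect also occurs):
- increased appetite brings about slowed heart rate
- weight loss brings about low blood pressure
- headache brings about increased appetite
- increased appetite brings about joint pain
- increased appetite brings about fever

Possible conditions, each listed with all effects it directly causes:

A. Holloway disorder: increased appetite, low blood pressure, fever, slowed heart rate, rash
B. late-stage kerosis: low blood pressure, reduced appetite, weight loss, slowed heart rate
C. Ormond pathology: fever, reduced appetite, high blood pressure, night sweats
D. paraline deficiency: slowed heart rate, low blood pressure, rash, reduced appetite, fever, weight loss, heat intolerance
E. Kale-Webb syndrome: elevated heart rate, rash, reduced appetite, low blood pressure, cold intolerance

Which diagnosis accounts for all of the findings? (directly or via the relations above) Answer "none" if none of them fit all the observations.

none

Testing each hypothesis:
(A) Holloway disorder — does not account for heat intolerance
(B) late-stage kerosis — fails on increased appetite, heat intolerance, rash, fever (predicts reduced appetite, not increased appetite)
(C) Ormond pathology — fails on increased appetite, heat intolerance, rash, low blood pressure, slowed heart rate (predicts reduced appetite, not increased appetite; predicts high blood pressure, not low blood pressure)
(D) paraline deficiency — fails on increased appetite (predicts reduced appetite, not increased appetite)
(E) Kale-Webb syndrome — increased appetite -; heat intolerance -; rash +; low blood pressure +; fever -; slowed heart rate -
No candidate is consistent with all observations.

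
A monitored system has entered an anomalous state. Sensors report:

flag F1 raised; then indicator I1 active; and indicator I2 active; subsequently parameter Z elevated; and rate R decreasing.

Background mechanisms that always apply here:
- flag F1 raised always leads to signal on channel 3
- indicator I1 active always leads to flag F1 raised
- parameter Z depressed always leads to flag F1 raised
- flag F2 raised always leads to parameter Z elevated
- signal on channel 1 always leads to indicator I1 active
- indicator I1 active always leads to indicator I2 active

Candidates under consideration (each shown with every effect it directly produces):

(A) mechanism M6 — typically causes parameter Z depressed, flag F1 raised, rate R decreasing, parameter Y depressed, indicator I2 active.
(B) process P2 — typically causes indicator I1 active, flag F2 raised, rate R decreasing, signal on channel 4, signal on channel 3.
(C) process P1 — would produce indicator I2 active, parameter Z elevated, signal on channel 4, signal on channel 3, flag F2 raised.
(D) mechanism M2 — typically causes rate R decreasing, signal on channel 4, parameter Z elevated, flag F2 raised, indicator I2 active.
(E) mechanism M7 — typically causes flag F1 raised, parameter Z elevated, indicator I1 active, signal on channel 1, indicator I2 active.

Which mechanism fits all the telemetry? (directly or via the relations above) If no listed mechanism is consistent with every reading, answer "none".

B

Testing each hypothesis:
(A) mechanism M6 — flag F1 raised match; indicator I1 active miss; indicator I2 active match; parameter Z elevated miss; rate R decreasing match
(B) process P2 — flag F1 raised match (through indicator I1 active → flag F1 raised); indicator I1 active match; indicator I2 active match (through indicator I1 active → indicator I2 active); parameter Z elevated match (through flag F2 raised → parameter Z elevated); rate R decreasing match
(C) process P1 — flag F1 raised miss; indicator I1 active miss; indicator I2 active match; parameter Z elevated match; rate R decreasing miss
(D) mechanism M2 — flag F1 raised miss; indicator I1 active miss; indicator I2 active match; parameter Z elevated match; rate R decreasing match
(E) mechanism M7 — does not account for rate R decreasing
(B) alone accounts for all the evidence.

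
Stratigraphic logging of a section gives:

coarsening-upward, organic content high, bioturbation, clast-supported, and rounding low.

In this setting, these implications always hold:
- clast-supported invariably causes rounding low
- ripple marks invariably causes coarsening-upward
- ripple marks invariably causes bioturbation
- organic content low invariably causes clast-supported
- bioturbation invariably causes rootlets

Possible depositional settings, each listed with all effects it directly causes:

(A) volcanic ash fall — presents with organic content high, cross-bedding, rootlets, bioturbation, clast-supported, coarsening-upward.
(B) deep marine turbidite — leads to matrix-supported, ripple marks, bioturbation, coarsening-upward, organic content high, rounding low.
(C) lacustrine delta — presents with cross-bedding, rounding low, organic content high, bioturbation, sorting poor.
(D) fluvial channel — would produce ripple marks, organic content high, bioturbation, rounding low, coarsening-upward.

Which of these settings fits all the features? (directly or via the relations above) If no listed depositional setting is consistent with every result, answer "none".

Per-candidate check:
(A) volcanic ash fall — coarsening-upward match; organic content high match; bioturbation match; clast-supported match; rounding low match (by clast-supported → rounding low)
(B) deep marine turbidite — coarsening-upward match; organic content high match; bioturbation match; clast-supported miss; rounding low match
(C) lacustrine delta — does not account for coarsening-upward, clast-supported
(D) fluvial channel — does not account for clast-supported
Only (A) is consistent with every observation.

A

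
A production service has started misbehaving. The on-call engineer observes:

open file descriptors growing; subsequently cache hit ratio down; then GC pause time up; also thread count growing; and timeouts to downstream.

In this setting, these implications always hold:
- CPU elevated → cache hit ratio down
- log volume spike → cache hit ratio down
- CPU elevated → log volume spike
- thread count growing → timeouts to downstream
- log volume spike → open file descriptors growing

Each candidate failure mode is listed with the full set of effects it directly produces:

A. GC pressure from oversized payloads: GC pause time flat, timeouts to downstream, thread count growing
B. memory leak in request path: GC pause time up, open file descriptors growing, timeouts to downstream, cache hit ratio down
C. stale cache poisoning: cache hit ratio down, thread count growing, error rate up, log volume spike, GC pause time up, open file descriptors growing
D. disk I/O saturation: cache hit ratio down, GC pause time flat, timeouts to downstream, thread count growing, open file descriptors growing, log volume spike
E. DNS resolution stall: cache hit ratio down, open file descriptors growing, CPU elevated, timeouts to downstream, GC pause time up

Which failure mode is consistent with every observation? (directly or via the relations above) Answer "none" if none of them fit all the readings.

Checking each candidate against the observations:
(A) GC pressure from oversized payloads — open file descriptors growing NO; cache hit ratio down NO; GC pause time up NO; thread count growing yes; timeouts to downstream yes
(B) memory leak in request path — open file descriptors growing yes; cache hit ratio down yes; GC pause time up yes; thread count growing NO; timeouts to downstream yes
(C) stale cache poisoning — open file descriptors growing yes; cache hit ratio down yes; GC pause time up yes; thread count growing yes; timeouts to downstream yes (by thread count growing → timeouts to downstream)
(D) disk I/O saturation — open file descriptors growing yes; cache hit ratio down yes; GC pause time up NO; thread count growing yes; timeouts to downstream yes
(E) DNS resolution stall — does not account for thread count growing
(C) is the only candidate with no mismatches.

C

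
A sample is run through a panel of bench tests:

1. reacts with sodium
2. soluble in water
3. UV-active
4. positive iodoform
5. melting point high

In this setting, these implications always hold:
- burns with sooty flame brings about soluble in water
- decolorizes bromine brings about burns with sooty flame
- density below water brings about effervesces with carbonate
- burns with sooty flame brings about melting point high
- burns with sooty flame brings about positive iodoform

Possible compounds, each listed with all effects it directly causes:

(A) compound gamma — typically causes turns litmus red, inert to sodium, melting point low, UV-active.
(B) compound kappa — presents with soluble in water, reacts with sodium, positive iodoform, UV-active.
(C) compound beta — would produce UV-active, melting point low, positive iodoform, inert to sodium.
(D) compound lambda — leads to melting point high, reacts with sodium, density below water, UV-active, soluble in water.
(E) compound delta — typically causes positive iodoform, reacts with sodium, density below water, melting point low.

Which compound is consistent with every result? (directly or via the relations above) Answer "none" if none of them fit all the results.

Checking each candidate against the observations:
(A) compound gamma — reacts with sodium miss; soluble in water miss; UV-active match; positive iodoform miss; melting point high miss
(B) compound kappa — reacts with sodium match; soluble in water match; UV-active match; positive iodoform match; melting point high miss
(C) compound beta — reacts with sodium miss; soluble in water miss; UV-active match; positive iodoform match; melting point high miss
(D) compound lambda — reacts with sodium match; soluble in water match; UV-active match; positive iodoform miss; melting point high match
(E) compound delta — fails on soluble in water, UV-active, melting point high (predicts melting point low, not melting point high)
Every candidate fails on at least one observation.

none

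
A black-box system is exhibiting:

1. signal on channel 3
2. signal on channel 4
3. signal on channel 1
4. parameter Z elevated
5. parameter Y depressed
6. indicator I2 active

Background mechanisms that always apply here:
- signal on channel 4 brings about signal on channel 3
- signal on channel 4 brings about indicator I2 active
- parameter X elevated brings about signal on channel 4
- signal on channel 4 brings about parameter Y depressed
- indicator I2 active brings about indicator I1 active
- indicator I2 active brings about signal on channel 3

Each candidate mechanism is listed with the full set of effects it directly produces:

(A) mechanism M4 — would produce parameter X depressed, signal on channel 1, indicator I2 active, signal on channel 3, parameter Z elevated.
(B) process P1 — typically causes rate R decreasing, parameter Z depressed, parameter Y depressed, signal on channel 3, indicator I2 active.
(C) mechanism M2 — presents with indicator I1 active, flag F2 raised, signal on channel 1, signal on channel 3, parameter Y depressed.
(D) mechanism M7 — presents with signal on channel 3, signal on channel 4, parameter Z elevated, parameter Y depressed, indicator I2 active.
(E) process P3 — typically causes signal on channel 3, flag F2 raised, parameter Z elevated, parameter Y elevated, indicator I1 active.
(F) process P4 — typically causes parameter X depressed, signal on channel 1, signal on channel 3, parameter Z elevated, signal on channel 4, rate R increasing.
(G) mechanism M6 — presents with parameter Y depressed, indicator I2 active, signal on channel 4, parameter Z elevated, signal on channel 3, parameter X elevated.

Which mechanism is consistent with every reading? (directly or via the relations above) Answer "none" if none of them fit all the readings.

Testing each hypothesis:
(A) mechanism M4 — signal on channel 3 match; signal on channel 4 miss; signal on channel 1 match; parameter Z elevated match; parameter Y depressed miss; indicator I2 active match
(B) process P1 — signal on channel 3 match; signal on channel 4 miss; signal on channel 1 miss; parameter Z elevated miss; parameter Y depressed match; indicator I2 active match
(C) mechanism M2 — signal on channel 3 match; signal on channel 4 miss; signal on channel 1 match; parameter Z elevated miss; parameter Y depressed match; indicator I2 active miss
(D) mechanism M7 — does not account for signal on channel 1
(E) process P3 — signal on channel 3 match; signal on channel 4 miss; signal on channel 1 miss; parameter Z elevated match; parameter Y depressed miss; indicator I2 active miss
(F) process P4 — accounts for every observation (parameter Y depressed through signal on channel 4 → parameter Y depressed)
(G) mechanism M6 — signal on channel 3 match; signal on channel 4 match; signal on channel 1 miss; parameter Z elevated match; parameter Y depressed match; indicator I2 active match
(F) is the only candidate with no mismatches.

F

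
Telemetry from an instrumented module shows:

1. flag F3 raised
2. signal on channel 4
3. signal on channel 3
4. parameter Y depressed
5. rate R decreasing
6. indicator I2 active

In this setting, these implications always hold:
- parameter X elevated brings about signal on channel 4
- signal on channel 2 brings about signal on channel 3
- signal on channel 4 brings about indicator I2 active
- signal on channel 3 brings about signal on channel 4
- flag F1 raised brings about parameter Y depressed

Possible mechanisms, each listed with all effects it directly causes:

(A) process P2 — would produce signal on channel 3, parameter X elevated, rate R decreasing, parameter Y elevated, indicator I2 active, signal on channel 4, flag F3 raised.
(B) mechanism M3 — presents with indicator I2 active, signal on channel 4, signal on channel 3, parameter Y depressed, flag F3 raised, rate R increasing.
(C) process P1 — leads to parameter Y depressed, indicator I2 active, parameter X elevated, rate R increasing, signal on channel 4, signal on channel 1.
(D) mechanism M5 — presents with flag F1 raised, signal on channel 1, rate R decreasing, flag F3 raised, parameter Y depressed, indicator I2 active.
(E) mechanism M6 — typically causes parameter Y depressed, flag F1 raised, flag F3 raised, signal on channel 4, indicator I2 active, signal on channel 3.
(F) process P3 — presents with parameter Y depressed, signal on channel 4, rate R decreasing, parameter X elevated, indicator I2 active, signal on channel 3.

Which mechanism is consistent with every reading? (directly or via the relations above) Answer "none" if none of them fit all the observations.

none

For each candidate, compare predicted effects to what was observed:
(A) process P2 — flag F3 raised yes; signal on channel 4 yes; signal on channel 3 yes; parameter Y depressed NO; rate R decreasing yes; indicator I2 active yes
(B) mechanism M3 — flag F3 raised yes; signal on channel 4 yes; signal on channel 3 yes; parameter Y depressed yes; rate R decreasing NO; indicator I2 active yes
(C) process P1 — flag F3 raised NO; signal on channel 4 yes; signal on channel 3 NO; parameter Y depressed yes; rate R decreasing NO; indicator I2 active yes
(D) mechanism M5 — does not account for signal on channel 4, signal on channel 3
(E) mechanism M6 — flag F3 raised yes; signal on channel 4 yes; signal on channel 3 yes; parameter Y depressed yes; rate R decreasing NO; indicator I2 active yes
(F) process P3 — does not account for flag F3 raised
No candidate is consistent with all observations.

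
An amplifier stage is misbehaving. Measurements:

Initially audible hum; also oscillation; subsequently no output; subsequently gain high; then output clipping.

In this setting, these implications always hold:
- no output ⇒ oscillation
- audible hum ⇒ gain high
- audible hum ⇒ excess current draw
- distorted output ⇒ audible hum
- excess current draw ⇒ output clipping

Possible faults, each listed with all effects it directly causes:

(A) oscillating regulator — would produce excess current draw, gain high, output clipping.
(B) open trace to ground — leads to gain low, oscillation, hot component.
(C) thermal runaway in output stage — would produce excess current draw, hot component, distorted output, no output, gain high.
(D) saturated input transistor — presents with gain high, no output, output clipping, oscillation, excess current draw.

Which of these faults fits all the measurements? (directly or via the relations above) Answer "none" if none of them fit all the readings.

C

For each candidate, compare predicted effects to what was observed:
(A) oscillating regulator — audible hum miss; oscillation miss; no output miss; gain high match; output clipping match
(B) open trace to ground — fails on audible hum, no output, gain high, output clipping (predicts gain low, not gain high)
(C) thermal runaway in output stage — audible hum match (by distorted output → audible hum); oscillation match (by no output → oscillation); no output match; gain high match; output clipping match (by excess current draw → output clipping)
(D) saturated input transistor — does not account for audible hum
(C) is the only candidate with no mismatches.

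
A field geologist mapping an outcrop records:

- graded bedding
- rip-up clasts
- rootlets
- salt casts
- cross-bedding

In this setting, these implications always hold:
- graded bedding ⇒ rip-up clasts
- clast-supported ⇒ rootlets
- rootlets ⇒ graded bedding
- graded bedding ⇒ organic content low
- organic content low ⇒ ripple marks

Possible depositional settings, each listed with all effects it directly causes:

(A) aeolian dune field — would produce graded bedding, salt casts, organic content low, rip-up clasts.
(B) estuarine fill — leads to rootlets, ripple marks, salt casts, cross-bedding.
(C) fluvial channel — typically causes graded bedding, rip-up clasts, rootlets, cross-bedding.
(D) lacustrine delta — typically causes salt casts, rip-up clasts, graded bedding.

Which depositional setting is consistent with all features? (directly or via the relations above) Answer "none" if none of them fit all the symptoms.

Per-candidate check:
(A) aeolian dune field — does not account for rootlets, cross-bedding
(B) estuarine fill — graded bedding yes (via rootlets → graded bedding); rip-up clasts yes (via rootlets → graded bedding → rip-up clasts); rootlets yes; salt casts yes; cross-bedding yes
(C) fluvial channel — graded bedding yes; rip-up clasts yes; rootlets yes; salt casts NO; cross-bedding yes
(D) lacustrine delta — does not account for rootlets, cross-bedding
Only (B) is consistent with every observation.

B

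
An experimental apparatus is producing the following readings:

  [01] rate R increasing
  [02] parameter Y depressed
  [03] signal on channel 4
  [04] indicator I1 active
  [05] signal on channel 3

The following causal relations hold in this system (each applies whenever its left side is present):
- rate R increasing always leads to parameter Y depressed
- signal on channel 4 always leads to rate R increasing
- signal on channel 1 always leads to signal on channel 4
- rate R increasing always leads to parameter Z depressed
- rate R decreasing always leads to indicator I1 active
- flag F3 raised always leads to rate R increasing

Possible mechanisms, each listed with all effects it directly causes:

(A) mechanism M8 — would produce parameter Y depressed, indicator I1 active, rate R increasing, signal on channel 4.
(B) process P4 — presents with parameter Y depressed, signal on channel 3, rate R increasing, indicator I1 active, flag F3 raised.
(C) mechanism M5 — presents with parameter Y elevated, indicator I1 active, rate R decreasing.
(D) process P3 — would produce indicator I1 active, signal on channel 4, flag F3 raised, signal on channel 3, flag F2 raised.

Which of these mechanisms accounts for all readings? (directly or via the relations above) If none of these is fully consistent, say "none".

D

Per-candidate check:
(A) mechanism M8 — rate R increasing yes; parameter Y depressed yes; signal on channel 4 yes; indicator I1 active yes; signal on channel 3 NO
(B) process P4 — rate R increasing yes; parameter Y depressed yes; signal on channel 4 NO; indicator I1 active yes; signal on channel 3 yes
(C) mechanism M5 — fails on rate R increasing, parameter Y depressed, signal on channel 4, signal on channel 3 (predicts rate R decreasing, not rate R increasing; predicts parameter Y elevated, not parameter Y depressed)
(D) process P3 — rate R increasing yes (via flag F3 raised → rate R increasing); parameter Y depressed yes (via flag F3 raised → rate R increasing → parameter Y depressed); signal on channel 4 yes; indicator I1 active yes; signal on channel 3 yes
Only (D) is consistent with every observation.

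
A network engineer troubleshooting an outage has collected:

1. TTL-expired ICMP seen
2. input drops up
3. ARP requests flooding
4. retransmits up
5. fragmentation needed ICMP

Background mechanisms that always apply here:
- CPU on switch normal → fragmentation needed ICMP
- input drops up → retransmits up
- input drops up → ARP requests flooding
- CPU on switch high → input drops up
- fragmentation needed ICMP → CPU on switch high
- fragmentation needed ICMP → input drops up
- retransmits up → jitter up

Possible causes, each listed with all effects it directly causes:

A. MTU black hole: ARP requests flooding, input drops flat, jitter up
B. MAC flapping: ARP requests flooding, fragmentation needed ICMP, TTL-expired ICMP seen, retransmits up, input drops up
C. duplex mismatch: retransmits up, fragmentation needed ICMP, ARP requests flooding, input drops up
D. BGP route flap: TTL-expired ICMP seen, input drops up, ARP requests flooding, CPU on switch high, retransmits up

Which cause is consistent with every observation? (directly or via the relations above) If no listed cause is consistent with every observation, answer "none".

For each candidate, compare predicted effects to what was observed:
(A) MTU black hole — fails on TTL-expired ICMP seen, input drops up, retransmits up, fragmentation needed ICMP (predicts input drops flat, not input drops up)
(B) MAC flapping — accounts for every observation
(C) duplex mismatch — TTL-expired ICMP seen miss; input drops up match; ARP requests flooding match; retransmits up match; fragmentation needed ICMP match
(D) BGP route flap — does not account for fragmentation needed ICMP
(B) is the only candidate with no mismatches.

B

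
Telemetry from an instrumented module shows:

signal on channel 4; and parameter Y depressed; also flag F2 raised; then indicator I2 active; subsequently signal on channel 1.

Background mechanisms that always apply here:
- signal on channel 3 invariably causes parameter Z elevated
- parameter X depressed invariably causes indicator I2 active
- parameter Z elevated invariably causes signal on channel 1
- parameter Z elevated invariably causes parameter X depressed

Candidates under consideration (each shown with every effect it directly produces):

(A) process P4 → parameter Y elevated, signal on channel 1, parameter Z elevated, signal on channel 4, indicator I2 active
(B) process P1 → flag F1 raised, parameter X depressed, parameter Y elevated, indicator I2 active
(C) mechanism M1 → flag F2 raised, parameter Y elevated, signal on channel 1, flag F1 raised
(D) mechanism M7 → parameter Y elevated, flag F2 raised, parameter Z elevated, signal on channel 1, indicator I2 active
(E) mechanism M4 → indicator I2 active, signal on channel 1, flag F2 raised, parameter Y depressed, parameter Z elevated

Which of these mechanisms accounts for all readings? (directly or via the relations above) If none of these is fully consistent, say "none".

none

Testing each hypothesis:
(A) process P4 — fails on parameter Y depressed, flag F2 raised (predicts parameter Y elevated, not parameter Y depressed)
(B) process P1 — fails on signal on channel 4, parameter Y depressed, flag F2 raised, signal on channel 1 (predicts parameter Y elevated, not parameter Y depressed)
(C) mechanism M1 — signal on channel 4 ✗; parameter Y depressed ✗; flag F2 raised ✓; indicator I2 active ✗; signal on channel 1 ✓
(D) mechanism M7 — signal on channel 4 ✗; parameter Y depressed ✗; flag F2 raised ✓; indicator I2 active ✓; signal on channel 1 ✓
(E) mechanism M4 — signal on channel 4 ✗; parameter Y depressed ✓; flag F2 raised ✓; indicator I2 active ✓; signal on channel 1 ✓
Every candidate fails on at least one observation.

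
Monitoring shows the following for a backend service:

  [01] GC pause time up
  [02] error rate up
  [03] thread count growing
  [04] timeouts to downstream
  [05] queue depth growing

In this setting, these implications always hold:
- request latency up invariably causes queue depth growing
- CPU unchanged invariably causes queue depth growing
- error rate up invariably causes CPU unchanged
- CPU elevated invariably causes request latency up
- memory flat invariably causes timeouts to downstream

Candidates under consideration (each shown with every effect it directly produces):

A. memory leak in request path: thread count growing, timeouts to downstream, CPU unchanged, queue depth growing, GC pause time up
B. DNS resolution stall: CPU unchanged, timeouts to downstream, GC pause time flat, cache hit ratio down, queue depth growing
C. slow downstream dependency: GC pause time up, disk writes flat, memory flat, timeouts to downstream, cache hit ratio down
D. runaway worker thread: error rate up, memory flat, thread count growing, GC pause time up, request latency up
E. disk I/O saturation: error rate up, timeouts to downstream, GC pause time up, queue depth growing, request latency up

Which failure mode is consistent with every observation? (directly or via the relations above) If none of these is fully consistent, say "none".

D

Testing each hypothesis:
(A) memory leak in request path — GC pause time up +; error rate up -; thread count growing +; timeouts to downstream +; queue depth growing +
(B) DNS resolution stall — fails on GC pause time up, error rate up, thread count growing (predicts GC pause time flat, not GC pause time up)
(C) slow downstream dependency — does not account for error rate up, thread count growing, queue depth growing
(D) runaway worker thread — GC pause time up +; error rate up +; thread count growing +; timeouts to downstream + (through memory flat → timeouts to downstream); queue depth growing + (through request latency up → queue depth growing)
(E) disk I/O saturation — does not account for thread count growing
(D) alone accounts for all the evidence.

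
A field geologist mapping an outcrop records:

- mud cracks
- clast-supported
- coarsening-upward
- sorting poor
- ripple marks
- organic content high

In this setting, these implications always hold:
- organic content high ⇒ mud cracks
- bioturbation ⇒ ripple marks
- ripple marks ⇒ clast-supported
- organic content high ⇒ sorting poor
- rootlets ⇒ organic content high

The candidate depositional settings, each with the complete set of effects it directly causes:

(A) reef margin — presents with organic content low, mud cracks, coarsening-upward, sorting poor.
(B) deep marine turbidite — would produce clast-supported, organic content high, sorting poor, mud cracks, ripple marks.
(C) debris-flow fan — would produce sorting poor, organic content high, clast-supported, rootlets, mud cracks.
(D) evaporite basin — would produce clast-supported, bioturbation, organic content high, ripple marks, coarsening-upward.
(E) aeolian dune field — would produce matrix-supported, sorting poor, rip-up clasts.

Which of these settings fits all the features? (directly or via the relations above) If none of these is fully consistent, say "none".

D

Testing each hypothesis:
(A) reef margin — mud cracks +; clast-supported -; coarsening-upward +; sorting poor +; ripple marks -; organic content high -
(B) deep marine turbidite — mud cracks +; clast-supported +; coarsening-upward -; sorting poor +; ripple marks +; organic content high +
(C) debris-flow fan — mud cracks +; clast-supported +; coarsening-upward -; sorting poor +; ripple marks -; organic content high +
(D) evaporite basin — mud cracks + (by organic content high → mud cracks); clast-supported +; coarsening-upward +; sorting poor + (by organic content high → sorting poor); ripple marks +; organic content high +
(E) aeolian dune field — fails on mud cracks, clast-supported, coarsening-upward, ripple marks, organic content high (predicts matrix-supported, not clast-supported)
(D) is the only candidate with no mismatches.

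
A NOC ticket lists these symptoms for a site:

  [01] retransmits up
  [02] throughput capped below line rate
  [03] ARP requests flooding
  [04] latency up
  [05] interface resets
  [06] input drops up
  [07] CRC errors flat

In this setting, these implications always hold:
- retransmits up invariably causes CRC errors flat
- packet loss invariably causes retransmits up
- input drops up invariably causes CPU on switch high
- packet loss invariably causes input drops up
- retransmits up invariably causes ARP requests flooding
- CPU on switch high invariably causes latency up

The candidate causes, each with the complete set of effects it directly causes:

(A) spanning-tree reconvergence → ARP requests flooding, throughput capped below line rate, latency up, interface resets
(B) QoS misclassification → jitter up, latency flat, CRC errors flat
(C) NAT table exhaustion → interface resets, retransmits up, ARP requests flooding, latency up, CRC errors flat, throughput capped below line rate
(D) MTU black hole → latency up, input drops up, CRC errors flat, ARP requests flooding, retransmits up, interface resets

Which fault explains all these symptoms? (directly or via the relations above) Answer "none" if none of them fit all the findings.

For each candidate, compare predicted effects to what was observed:
(A) spanning-tree reconvergence — does not account for retransmits up, input drops up, CRC errors flat
(B) QoS misclassification — fails on retransmits up, throughput capped below line rate, ARP requests flooding, latency up, interface resets, input drops up (predicts latency flat, not latency up)
(C) NAT table exhaustion — retransmits up ✓; throughput capped below line rate ✓; ARP requests flooding ✓; latency up ✓; interface resets ✓; input drops up ✗; CRC errors flat ✓
(D) MTU black hole — retransmits up ✓; throughput capped below line rate ✗; ARP requests flooding ✓; latency up ✓; interface resets ✓; input drops up ✓; CRC errors flat ✓
Every candidate fails on at least one observation.

none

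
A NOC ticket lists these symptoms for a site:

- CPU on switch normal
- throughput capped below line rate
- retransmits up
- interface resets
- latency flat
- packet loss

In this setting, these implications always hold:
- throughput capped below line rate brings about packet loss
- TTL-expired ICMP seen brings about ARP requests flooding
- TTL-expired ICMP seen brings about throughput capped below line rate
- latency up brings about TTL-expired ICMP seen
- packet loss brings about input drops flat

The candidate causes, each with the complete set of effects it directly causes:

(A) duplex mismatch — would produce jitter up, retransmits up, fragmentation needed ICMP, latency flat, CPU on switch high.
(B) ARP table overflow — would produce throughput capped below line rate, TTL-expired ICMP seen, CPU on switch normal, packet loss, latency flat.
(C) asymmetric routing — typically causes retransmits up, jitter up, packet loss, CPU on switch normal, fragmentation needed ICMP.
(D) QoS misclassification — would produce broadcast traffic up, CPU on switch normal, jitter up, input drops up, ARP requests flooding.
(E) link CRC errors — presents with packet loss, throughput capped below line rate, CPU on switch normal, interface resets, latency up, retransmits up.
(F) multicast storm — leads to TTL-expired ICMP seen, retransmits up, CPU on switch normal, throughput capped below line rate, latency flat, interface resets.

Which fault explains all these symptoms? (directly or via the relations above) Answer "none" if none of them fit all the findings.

For each candidate, compare predicted effects to what was observed:
(A) duplex mismatch — CPU on switch normal miss; throughput capped below line rate miss; retransmits up match; interface resets miss; latency flat match; packet loss miss
(B) ARP table overflow — does not account for retransmits up, interface resets
(C) asymmetric routing — does not account for throughput capped below line rate, interface resets, latency flat
(D) QoS misclassification — CPU on switch normal match; throughput capped below line rate miss; retransmits up miss; interface resets miss; latency flat miss; packet loss miss
(E) link CRC errors — fails on latency flat (predicts latency up, not latency flat)
(F) multicast storm — CPU on switch normal match; throughput capped below line rate match; retransmits up match; interface resets match; latency flat match; packet loss match (via throughput capped below line rate → packet loss)
(F) alone accounts for all the evidence.

F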